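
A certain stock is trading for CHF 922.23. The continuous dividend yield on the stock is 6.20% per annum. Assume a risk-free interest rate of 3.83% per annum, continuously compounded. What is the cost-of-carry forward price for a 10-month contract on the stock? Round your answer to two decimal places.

CHF 904.19

F = S·e^((r − q)T) = 922.23 · e^((0.0383 − 0.0620) × 10/12)
= 922.23 · e^-0.019750 = 922.23 × 0.980444
F = CHF 904.19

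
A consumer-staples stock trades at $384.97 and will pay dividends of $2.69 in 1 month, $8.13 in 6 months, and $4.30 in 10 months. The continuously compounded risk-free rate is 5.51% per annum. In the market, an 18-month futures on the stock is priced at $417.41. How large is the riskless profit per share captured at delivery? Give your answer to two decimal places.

PV(dividends) I = 2.69·e^(−0.0551·1/12) + 8.13·e^(−0.0551·6/12) + 4.30·e^(−0.0551·10/12) = 14.6938
Fair futures F* = (S − I)·e^(rT) = (384.97 − 14.6938)·e^0.082650 = 370.2762 × 1.086162 = 402.1799
Market $417.41 > fair 402.1799: forward overpriced → cash-and-carry (borrow at r, buy the stock and collect the dividends, short the forward).
Profit at T = |F_mkt − F*| = |417.41 − 402.1799| = $15.23 per share

$15.23 per share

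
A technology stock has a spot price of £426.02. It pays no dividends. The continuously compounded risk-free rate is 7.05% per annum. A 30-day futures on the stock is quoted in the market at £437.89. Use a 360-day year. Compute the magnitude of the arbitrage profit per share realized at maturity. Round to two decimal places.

£9.36 per share

Fair futures: F* = S·e^(carry·T), with carry = r = 0.0705
F* = 426.02 · e^(0.0705 × 30/360) = 426.02 · e^0.005875 = 426.02 × 1.005892 = £428.5301
Market £437.89 > fair £428.5301: forward overpriced → cash-and-carry (buy spot, short the forward).
At maturity, profit = |F_mkt − F*| = |437.89 − 428.5301| = £9.36 per share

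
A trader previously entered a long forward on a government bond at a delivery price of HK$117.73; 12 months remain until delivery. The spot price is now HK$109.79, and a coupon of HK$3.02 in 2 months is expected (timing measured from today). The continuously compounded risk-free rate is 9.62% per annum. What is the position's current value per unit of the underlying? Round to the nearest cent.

PV(remaining coupons) I = 3.02·e^(−0.0962·2/12) = 2.9720
Current forward F = (S − I)·e^(rT) = (109.79 − 2.9720)·e^(0.0962·12/12) = 106.8180 × 1.100979 = 117.6044
Value (long) = (F − K)·e^(−rT) = (117.6044 − 117.73) × 0.908282 = -0.1141
Value = -HK$0.11

-HK$0.11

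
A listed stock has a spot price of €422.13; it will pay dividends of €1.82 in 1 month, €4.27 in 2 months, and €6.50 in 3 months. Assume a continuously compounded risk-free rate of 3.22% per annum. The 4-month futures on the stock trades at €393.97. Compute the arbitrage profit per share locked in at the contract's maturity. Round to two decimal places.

€20.07 per share

PV(dividends) I = 1.82·e^(−0.0322·1/12) + 4.27·e^(−0.0322·2/12) + 6.50·e^(−0.0322·3/12) = 12.5102
Fair futures F* = (S − I)·e^(rT) = (422.13 − 12.5102)·e^0.010733 = 409.6198 × 1.010791 = 414.0400
Market €393.97 < fair 414.0400: forward underpriced → reverse cash-and-carry (short the stock, invest proceeds at r, pay the dividends, go long the forward).
Profit at T = |F_mkt − F*| = |393.97 − 414.0400| = €20.07 per share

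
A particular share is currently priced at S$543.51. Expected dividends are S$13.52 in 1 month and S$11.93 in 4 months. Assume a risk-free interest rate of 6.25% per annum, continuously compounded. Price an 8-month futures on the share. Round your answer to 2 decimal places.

S$540.43

PV(dividends) I = 13.52·e^(−0.0625·1/12) + 11.93·e^(−0.0625·4/12)
I = 13.4498 + 11.6840 = 25.1338
F = (S − I)·e^(rT) = (543.51 − 25.1338) · e^(0.0625·8/12)
= 518.3762 · e^0.041667 = 518.3762 × 1.042547 = S$540.43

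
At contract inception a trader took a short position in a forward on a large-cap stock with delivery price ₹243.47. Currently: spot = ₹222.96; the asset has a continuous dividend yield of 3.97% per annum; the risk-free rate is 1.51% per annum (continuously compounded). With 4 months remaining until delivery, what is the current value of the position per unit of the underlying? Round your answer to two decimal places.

Current fair forward for the remaining 4 months: F = S·e^((r − q)·T), (r − q) = 0.0151 − 0.0397 = -0.0246
F = 222.96 · e^(-0.0246 × 4/12) = 222.96 × 0.991834 = 221.1393
Value of long forward = (F − K)·e^(−rT) = (221.1393 − 243.47) · e^(−0.0151·4/12)
= -22.3307 × 0.994979 = -22.22
Short position value = −(long value) = ₹22.22

₹22.22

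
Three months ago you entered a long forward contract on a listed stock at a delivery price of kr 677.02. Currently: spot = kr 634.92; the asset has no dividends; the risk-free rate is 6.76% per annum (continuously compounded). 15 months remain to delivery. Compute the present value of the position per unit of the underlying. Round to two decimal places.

kr 12.76

Current fair forward for the remaining 15 months: F = S·e^(r·T), r = 0.0676
F = 634.92 · e^(0.0676 × 15/12) = 634.92 × 1.088173 = 690.9028
Value of long forward = (F − K)·e^(−rT) = (690.9028 − 677.02) · e^(−0.0676·15/12)
= 13.8828 × 0.918972 = 12.76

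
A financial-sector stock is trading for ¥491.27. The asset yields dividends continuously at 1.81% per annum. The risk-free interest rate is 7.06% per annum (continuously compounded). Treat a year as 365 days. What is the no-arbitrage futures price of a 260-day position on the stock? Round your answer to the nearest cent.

F = S·e^((r − q)T) = 491.27 · e^((0.0706 − 0.0181) × 260/365)
= 491.27 · e^0.037397 = 491.27 × 1.038105
F = ¥509.99

¥509.99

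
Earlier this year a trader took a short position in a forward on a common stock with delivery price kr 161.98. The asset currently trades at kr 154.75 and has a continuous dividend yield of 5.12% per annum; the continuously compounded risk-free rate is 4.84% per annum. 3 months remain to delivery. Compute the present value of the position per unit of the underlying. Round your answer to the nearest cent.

Current fair forward for the remaining 3 months: F = S·e^((r − q)·T), (r − q) = 0.0484 − 0.0512 = -0.0028
F = 154.75 · e^(-0.0028 × 3/12) = 154.75 × 0.999300 = 154.6417
Value of long forward = (F − K)·e^(−rT) = (154.6417 − 161.98) · e^(−0.0484·3/12)
= -7.3383 × 0.987973 = -7.25
Short position value = −(long value) = kr 7.25

kr 7.25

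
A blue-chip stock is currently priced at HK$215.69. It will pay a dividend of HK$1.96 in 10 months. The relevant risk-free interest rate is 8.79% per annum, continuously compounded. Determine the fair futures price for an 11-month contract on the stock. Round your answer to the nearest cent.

HK$231.81

PV(dividends) I = 1.96·e^(−0.0879·10/12)
I = 1.8216
F = (S − I)·e^(rT) = (215.69 − 1.8216) · e^(0.0879·11/12)
= 213.8684 · e^0.080575 = 213.8684 × 1.083910 = HK$231.81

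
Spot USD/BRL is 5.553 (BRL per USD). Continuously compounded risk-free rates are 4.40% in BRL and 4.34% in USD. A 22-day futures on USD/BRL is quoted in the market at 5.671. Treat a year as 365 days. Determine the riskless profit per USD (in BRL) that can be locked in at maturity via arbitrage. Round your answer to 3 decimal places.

0.118 per USD (in BRL)

Fair futures: F* = S·e^(carry·T), with carry = (r_BRL − r_USD) = 0.0440 − 0.0434 = 0.0006
F* = 5.553 · e^(0.0006 × 22/365) = 5.553 · e^0.000036 = 5.553 × 1.000036 = 5.5532
Market 5.671 > fair 5.5532: forward overpriced → cash-and-carry (buy spot, short the forward).
At maturity, profit = |F_mkt − F*| = |5.671 − 5.5532| = 0.118 per USD (in BRL)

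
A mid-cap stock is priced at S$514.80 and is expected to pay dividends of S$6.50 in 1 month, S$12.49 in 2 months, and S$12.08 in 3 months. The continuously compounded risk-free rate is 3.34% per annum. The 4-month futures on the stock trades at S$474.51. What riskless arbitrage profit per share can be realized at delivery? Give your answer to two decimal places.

PV(dividends) I = 6.50·e^(−0.0334·1/12) + 12.49·e^(−0.0334·2/12) + 12.08·e^(−0.0334·3/12) = 30.8822
Fair futures F* = (S − I)·e^(rT) = (514.80 − 30.8822)·e^0.011133 = 483.9178 × 1.011195 = 489.3353
Market S$474.51 < fair 489.3353: forward underpriced → reverse cash-and-carry (short the stock, invest proceeds at r, pay the dividends, go long the forward).
Profit at T = |F_mkt − F*| = |474.51 − 489.3353| = S$14.83 per share

S$14.83 per share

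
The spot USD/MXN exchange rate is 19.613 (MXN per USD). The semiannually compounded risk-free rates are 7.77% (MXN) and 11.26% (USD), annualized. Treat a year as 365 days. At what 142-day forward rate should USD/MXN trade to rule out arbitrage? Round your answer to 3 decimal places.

By covered interest parity, F = S · (1+r_MXN/2)^(2T) / (1+r_USD/2)^(2T)
= 19.613 × 1.030100 / 1.043538 = 19.613 × 0.987123
F = 19.360 MXN per USD

19.360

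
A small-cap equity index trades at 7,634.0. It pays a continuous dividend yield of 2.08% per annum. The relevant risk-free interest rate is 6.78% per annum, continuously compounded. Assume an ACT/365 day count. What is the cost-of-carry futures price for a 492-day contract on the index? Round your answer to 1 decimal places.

8,133.3

F = S·e^((r − q)T) = 7634.0 · e^((0.0678 − 0.0208) × 492/365)
= 7634.0 · e^0.063353 = 7634.0 × 1.065403
F = 8,133.3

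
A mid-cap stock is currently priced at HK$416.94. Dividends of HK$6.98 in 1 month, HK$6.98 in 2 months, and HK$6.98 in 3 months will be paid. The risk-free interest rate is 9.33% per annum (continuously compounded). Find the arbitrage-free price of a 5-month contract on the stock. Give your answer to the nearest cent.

PV(dividends) I = 6.98·e^(−0.0933·1/12) + 6.98·e^(−0.0933·2/12) + 6.98·e^(−0.0933·3/12)
I = 6.9259 + 6.8723 + 6.8191 = 20.6173
F = (S − I)·e^(rT) = (416.94 − 20.6173) · e^(0.0933·5/12)
= 396.3227 · e^0.038875 = 396.3227 × 1.039641 = HK$412.03

HK$412.03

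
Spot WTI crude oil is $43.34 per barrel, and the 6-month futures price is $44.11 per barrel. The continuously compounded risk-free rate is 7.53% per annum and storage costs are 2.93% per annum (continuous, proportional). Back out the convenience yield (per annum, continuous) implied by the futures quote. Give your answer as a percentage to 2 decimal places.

F = S·e^((r+u−y)T) ⇒ (r+u−y) = ln(F/S)/T
ln(44.11/43.34) = 0.017611; /T ⇒ 0.035222
y = r + u − ln(F/S)/T = 0.0753 + 0.0293 − 0.035222 = 0.069378
y = 6.94%

6.94%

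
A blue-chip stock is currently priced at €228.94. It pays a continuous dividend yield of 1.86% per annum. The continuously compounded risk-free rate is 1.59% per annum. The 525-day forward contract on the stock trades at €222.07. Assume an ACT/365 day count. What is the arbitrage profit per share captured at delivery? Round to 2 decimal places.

€5.98 per share

Fair forward: F* = S·e^(carry·T), with carry = (r − q) = 0.0159 − 0.0186 = -0.0027
F* = 228.94 · e^(-0.0027 × 525/365) = 228.94 · e^-0.003884 = 228.94 × 0.996124 = €228.0526
Market €222.07 < fair €228.0526: forward underpriced → reverse cash-and-carry (short spot, go long the forward).
At maturity, profit = |F_mkt − F*| = |222.07 − 228.0526| = €5.98 per share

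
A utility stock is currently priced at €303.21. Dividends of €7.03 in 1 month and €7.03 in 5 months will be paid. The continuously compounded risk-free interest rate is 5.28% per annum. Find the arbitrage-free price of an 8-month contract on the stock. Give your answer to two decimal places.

PV(dividends) I = 7.03·e^(−0.0528·1/12) + 7.03·e^(−0.0528·5/12)
I = 6.9991 + 6.8770 = 13.8761
F = (S − I)·e^(rT) = (303.21 − 13.8761) · e^(0.0528·8/12)
= 289.3339 · e^0.035200 = 289.3339 × 1.035827 = €299.70

€299.70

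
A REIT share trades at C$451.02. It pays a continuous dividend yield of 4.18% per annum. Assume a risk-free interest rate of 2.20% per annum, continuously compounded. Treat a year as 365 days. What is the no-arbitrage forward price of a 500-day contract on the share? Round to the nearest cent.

C$438.95

F = S·e^((r − q)T) = 451.02 · e^((0.0220 − 0.0418) × 500/365)
= 451.02 · e^-0.027123 = 451.02 × 0.973242
F = C$438.95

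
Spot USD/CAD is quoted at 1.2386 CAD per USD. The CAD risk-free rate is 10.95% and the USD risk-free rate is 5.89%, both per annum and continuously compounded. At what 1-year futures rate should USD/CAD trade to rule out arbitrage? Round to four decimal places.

1.3029

F = S·e^((r_CAD − r_USD)T) = 1.2386 · e^((0.1095 − 0.0589) × 1)
= 1.2386 · e^0.050600 = 1.2386 × 1.051902
F = 1.3029 CAD per USD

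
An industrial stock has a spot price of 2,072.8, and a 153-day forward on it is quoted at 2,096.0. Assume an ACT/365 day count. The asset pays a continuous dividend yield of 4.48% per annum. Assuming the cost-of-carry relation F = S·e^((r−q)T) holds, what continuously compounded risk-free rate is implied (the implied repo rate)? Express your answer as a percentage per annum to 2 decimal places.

From F = S·e^((r−q)T): (r − q) = ln(F/S)/T
ln(2096.0/2072.8) = ln(1.011193) = 0.011131
(r − q) = 0.011131 / (153/365) = 0.026554
r = ln(F/S)/T + q = 0.026554 + 0.0448 = 0.071354
r = 7.14%

7.14%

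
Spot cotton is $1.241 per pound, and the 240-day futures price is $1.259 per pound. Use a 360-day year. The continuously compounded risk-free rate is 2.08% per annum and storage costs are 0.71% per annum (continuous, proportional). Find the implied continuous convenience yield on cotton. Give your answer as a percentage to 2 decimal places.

F = S·e^((r+u−y)T) ⇒ (r+u−y) = ln(F/S)/T
ln(1.259/1.241) = 0.014400; /T ⇒ 0.021600
y = r + u − ln(F/S)/T = 0.0208 + 0.0071 − 0.021600 = 0.006300
y = 0.63%

0.63%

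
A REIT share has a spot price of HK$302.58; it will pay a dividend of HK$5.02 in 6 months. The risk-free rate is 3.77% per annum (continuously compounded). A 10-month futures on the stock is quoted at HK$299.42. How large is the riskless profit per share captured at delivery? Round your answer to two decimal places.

HK$7.73 per share

PV(dividends) I = 5.02·e^(−0.0377·6/12) = 4.9263
Fair futures F* = (S − I)·e^(rT) = (302.58 − 4.9263)·e^0.031417 = 297.6537 × 1.031916 = 307.1536
Market HK$299.42 < fair 307.1536: forward underpriced → reverse cash-and-carry (short the stock, invest proceeds at r, pay the dividends, go long the forward).
Profit at T = |F_mkt − F*| = |299.42 − 307.1536| = HK$7.73 per share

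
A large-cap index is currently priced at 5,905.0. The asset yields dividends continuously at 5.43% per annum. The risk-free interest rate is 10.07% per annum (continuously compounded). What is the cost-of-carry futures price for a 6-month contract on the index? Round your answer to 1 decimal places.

6,043.6

F = S·e^((r − q)T) = 5905.0 · e^((0.1007 − 0.0543) × 6/12)
= 5905.0 · e^0.023200 = 5905.0 × 1.023471
F = 6,043.6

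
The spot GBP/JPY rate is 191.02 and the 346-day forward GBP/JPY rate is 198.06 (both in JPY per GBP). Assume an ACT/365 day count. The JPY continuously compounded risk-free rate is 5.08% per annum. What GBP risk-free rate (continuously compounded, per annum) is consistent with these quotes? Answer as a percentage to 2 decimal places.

F = S·e^((r_JPY − r_GBP)T) ⇒ r_GBP = r_JPY − ln(F/S)/T
ln(198.06/191.02) = 0.036192; /(346/365) = 0.038179
r_GBP = 0.0508 − 0.038179 = 0.012621
r_GBP = 1.26%

1.26%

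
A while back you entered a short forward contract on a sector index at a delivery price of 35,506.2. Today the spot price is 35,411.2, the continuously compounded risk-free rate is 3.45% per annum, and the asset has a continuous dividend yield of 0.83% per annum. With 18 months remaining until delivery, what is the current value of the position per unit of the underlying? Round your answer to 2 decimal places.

Current fair forward for the remaining 18 months: F = S·e^((r − q)·T), (r − q) = 0.0345 − 0.0083 = 0.0262
F = 35411.2 · e^(0.0262 × 18/12) = 35411.2 × 1.04008246 = 36830.5680
Value of long forward = (F − K)·e^(−rT) = (36830.5680 − 35506.2) · e^(−0.0345·18/12)
= 1324.3680 × 0.94956623 = 1257.58
Short position value = −(long value) = -1257.58

-1257.58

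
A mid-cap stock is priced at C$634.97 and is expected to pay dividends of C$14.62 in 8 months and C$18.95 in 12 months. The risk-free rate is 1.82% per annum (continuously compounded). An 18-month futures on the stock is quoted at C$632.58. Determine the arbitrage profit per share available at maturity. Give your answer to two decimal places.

PV(dividends) I = 14.62·e^(−0.0182·8/12) + 18.95·e^(−0.0182·12/12) = 33.0519
Fair futures F* = (S − I)·e^(rT) = (634.97 − 33.0519)·e^0.027300 = 601.9181 × 1.027676 = 618.5768
Market C$632.58 > fair 618.5768: forward overpriced → cash-and-carry (borrow at r, buy the stock and collect the dividends, short the forward).
Profit at T = |F_mkt − F*| = |632.58 − 618.5768| = C$14.00 per share

C$14.00 per share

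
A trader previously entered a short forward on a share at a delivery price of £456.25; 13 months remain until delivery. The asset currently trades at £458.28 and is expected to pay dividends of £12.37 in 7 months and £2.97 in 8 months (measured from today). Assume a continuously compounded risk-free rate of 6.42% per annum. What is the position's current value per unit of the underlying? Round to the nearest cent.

PV(remaining dividends) I = 12.37·e^(−0.0642·7/12) + 2.97·e^(−0.0642·8/12) = 14.7609
Current forward F = (S − I)·e^(rT) = (458.28 − 14.7609)·e^(0.0642·13/12) = 443.5191 × 1.072026 = 475.4640
Value (long) = (F − K)·e^(−rT) = (475.4640 − 456.25) × 0.932813 = 17.9231
Short position value = −(long value) = -£17.92

-£17.92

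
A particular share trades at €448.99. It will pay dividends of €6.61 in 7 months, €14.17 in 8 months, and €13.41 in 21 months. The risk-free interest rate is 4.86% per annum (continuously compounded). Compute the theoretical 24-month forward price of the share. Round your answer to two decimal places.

€459.05

PV(dividends) I = 6.61·e^(−0.0486·7/12) + 14.17·e^(−0.0486·8/12) + 13.41·e^(−0.0486·21/12)
I = 6.4252 + 13.7182 + 12.3166 = 32.4600
F = (S − I)·e^(rT) = (448.99 − 32.4600) · e^(0.0486·24/12)
= 416.5300 · e^0.097200 = 416.5300 × 1.102081 = €459.05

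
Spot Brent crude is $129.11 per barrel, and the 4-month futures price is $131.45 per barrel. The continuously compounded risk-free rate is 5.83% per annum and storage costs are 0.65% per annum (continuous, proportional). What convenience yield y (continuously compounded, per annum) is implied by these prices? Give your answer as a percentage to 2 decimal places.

F = S·e^((r+u−y)T) ⇒ (r+u−y) = ln(F/S)/T
ln(131.45/129.11) = 0.017962; /T ⇒ 0.053886
y = r + u − ln(F/S)/T = 0.0583 + 0.0065 − 0.053886 = 0.010914
y = 1.09%

1.09%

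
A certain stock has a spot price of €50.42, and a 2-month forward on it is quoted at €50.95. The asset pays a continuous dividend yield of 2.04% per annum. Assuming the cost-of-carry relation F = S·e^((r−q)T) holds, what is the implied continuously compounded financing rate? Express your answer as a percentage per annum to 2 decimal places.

From F = S·e^((r−q)T): (r − q) = ln(F/S)/T
ln(50.95/50.42) = ln(1.010512) = 0.010457
(r − q) = 0.010457 / (2/12) = 0.062742
r = ln(F/S)/T + q = 0.062742 + 0.0204 = 0.083142
r = 8.31%

8.31%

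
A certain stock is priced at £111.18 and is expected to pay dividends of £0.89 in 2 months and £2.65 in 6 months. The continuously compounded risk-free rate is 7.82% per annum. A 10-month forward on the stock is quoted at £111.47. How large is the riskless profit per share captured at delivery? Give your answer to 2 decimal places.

£3.54 per share

PV(dividends) I = 0.89·e^(−0.0782·2/12) + 2.65·e^(−0.0782·6/12) = 3.4269
Fair forward F* = (S − I)·e^(rT) = (111.18 − 3.4269)·e^0.065167 = 107.7531 × 1.067337 = 115.0089
Market £111.47 < fair 115.0089: forward underpriced → reverse cash-and-carry (short the stock, invest proceeds at r, pay the dividends, go long the forward).
Profit at T = |F_mkt − F*| = |111.47 − 115.0089| = £3.54 per share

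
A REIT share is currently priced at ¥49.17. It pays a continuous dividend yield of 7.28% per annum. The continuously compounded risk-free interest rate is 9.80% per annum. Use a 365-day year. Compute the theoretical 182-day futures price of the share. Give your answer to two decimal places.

¥49.79

F = S·e^((r − q)T) = 49.17 · e^((0.0980 − 0.0728) × 182/365)
= 49.17 · e^0.012565 = 49.17 × 1.012644
F = ¥49.79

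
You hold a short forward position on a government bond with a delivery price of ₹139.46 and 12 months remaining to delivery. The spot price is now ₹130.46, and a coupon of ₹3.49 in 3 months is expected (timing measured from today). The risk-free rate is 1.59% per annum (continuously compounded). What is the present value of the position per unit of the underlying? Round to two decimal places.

₹10.28

PV(remaining coupons) I = 3.49·e^(−0.0159·3/12) = 3.4762
Current forward F = (S − I)·e^(rT) = (130.46 − 3.4762)·e^(0.0159·12/12) = 126.9838 × 1.016027 = 129.0190
Value (long) = (F − K)·e^(−rT) = (129.0190 − 139.46) × 0.984226 = -10.2763
Short position value = −(long value) = ₹10.28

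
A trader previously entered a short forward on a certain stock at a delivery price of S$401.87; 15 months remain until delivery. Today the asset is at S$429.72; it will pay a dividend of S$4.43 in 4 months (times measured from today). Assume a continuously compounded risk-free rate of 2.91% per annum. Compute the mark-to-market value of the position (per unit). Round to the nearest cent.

-S$37.82

PV(remaining dividends) I = 4.43·e^(−0.0291·4/12) = 4.3872
Current forward F = (S − I)·e^(rT) = (429.72 − 4.3872)·e^(0.0291·15/12) = 425.3328 × 1.037045 = 441.0893
Value (long) = (F − K)·e^(−rT) = (441.0893 − 401.87) × 0.964279 = 37.8183
Short position value = −(long value) = -S$37.82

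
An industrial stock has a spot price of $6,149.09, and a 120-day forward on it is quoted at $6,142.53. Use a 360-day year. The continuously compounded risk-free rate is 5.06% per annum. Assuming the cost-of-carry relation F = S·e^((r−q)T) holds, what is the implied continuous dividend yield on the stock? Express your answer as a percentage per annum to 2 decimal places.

From F = S·e^((r−q)T): (r − q) = ln(F/S)/T
ln(6142.53/6149.09) = ln(0.998933) = -0.001068
(r − q) = -0.001068 / (120/360) = -0.003204
q = r − ln(F/S)/T = 0.0506 + 0.003204 = 0.053804
q = 5.38%

5.38%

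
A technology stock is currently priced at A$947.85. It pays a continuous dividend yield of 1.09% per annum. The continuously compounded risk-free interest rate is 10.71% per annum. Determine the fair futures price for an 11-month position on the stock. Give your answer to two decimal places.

A$1,035.23

F = S·e^((r − q)T) = 947.85 · e^((0.1071 − 0.0109) × 11/12)
= 947.85 · e^0.088183 = 947.85 × 1.092188
F = A$1,035.23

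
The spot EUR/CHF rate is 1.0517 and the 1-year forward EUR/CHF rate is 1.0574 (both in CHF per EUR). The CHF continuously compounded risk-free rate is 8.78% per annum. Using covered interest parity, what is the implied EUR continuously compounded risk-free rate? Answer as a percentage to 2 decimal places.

F = S·e^((r_CHF − r_EUR)T) ⇒ r_EUR = r_CHF − ln(F/S)/T
ln(1.0574/1.0517) = 0.005405; /(12/12) = 0.005405
r_EUR = 0.0878 − 0.005405 = 0.082395
r_EUR = 8.24%

8.24%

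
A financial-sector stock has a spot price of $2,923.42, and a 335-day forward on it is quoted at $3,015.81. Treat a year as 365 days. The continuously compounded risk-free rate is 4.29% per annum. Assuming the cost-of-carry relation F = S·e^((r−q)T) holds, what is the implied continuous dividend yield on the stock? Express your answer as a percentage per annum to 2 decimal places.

From F = S·e^((r−q)T): (r − q) = ln(F/S)/T
ln(3015.81/2923.42) = ln(1.031603) = 0.031114
(r − q) = 0.031114 / (335/365) = 0.033900
q = r − ln(F/S)/T = 0.0429 − 0.033900 = 0.009000
q = 0.90%

0.90%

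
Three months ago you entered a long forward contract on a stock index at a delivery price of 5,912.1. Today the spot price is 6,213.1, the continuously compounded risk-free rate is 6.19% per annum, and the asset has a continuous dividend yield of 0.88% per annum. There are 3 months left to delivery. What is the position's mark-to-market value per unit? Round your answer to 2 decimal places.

Current fair forward for the remaining 3 months: F = S·e^((r − q)·T), (r − q) = 0.0619 − 0.0088 = 0.0531
F = 6213.1 · e^(0.0531 × 3/12) = 6213.1 × 1.01336350 = 6296.1288
Value of long forward = (F − K)·e^(−rT) = (6296.1288 − 5912.1) · e^(−0.0619·3/12)
= 384.0288 × 0.98464412 = 378.13

378.13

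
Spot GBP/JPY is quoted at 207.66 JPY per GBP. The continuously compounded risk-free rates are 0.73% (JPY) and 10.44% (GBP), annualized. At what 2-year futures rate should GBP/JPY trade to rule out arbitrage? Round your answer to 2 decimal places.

171.01

F = S·e^((r_JPY − r_GBP)T) = 207.66 · e^((0.0073 − 0.1044) × 2)
= 207.66 · e^-0.194200 = 207.66 × 0.823493
F = 171.01 JPY per GBP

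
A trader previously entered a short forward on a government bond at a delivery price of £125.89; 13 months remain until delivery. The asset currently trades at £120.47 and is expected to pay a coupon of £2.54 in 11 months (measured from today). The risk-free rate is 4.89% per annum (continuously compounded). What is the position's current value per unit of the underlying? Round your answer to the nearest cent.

PV(remaining coupons) I = 2.54·e^(−0.0489·11/12) = 2.4287
Current forward F = (S − I)·e^(rT) = (120.47 − 2.4287)·e^(0.0489·13/12) = 118.0413 × 1.054403 = 124.4631
Value (long) = (F − K)·e^(−rT) = (124.4631 − 125.89) × 0.948404 = -1.3533
Short position value = −(long value) = £1.35

£1.35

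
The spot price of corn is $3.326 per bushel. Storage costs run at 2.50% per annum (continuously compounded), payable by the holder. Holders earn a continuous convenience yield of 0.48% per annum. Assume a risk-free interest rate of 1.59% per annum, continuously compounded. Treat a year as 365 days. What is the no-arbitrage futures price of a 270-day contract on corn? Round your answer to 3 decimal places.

$3.416 per bushel

Net carry = r + u − y = 0.0159 + 0.0250 − 0.0048 = 0.0361
F = S·e^((r+u−y)T) = 3.326 · e^(0.0361 × 270/365) = 3.326 · e^0.026704
= 3.326 × 1.027064 = $3.416 per bushel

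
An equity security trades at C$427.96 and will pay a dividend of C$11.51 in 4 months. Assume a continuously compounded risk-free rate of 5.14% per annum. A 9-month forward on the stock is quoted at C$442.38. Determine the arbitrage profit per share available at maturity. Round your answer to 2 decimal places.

PV(dividends) I = 11.51·e^(−0.0514·4/12) = 11.3145
Fair forward F* = (S − I)·e^(rT) = (427.96 − 11.3145)·e^0.038550 = 416.6455 × 1.039303 = 433.0209
Market C$442.38 > fair 433.0209: forward overpriced → cash-and-carry (borrow at r, buy the stock and collect the dividends, short the forward).
Profit at T = |F_mkt − F*| = |442.38 − 433.0209| = C$9.36 per share

C$9.36 per share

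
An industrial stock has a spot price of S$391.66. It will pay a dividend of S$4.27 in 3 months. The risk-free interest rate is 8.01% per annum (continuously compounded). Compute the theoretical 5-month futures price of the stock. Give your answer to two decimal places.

S$400.62

PV(dividends) I = 4.27·e^(−0.0801·3/12)
I = 4.1853
F = (S − I)·e^(rT) = (391.66 − 4.1853) · e^(0.0801·5/12)
= 387.4747 · e^0.033375 = 387.4747 × 1.033938 = S$400.62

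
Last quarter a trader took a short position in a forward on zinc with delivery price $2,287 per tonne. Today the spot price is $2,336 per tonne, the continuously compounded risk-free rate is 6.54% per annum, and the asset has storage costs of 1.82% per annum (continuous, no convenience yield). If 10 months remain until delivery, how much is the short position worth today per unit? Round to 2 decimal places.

-$206.01 per tonne

Current fair forward for the remaining 10 months: F = S·e^((r + u)·T), (r + u) = 0.0654 + 0.0182 = 0.0836
F = 2336 · e^(0.0836 × 10/12) = 2336 × 1.07215074 = 2504.5441
Value of long forward = (F − K)·e^(−rT) = (2504.5441 − 2287) · e^(−0.0654·10/12)
= 217.5441 × 0.94695851 = 206.01
Short position value = −(long value) = -$206.01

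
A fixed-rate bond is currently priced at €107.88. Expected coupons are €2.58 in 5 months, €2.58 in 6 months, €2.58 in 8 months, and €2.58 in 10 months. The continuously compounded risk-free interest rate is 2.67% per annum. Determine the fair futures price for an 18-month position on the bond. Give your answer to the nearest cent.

€101.72

PV(coupons) I = 2.58·e^(−0.0267·5/12) + 2.58·e^(−0.0267·6/12) + 2.58·e^(−0.0267·8/12) + 2.58·e^(−0.0267·10/12)
I = 2.5515 + 2.5458 + 2.5345 + 2.5232 = 10.1550
F = (S − I)·e^(rT) = (107.88 − 10.1550) · e^(0.0267·18/12)
= 97.7250 · e^0.040050 = 97.7250 × 1.040863 = €101.72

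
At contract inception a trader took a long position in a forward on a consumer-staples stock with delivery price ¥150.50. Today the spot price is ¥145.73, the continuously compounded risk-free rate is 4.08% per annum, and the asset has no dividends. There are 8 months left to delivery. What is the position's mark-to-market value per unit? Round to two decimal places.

Current fair forward for the remaining 8 months: F = S·e^(r·T), r = 0.0408
F = 145.73 · e^(0.0408 × 8/12) = 145.73 × 1.027573 = 149.7482
Value of long forward = (F − K)·e^(−rT) = (149.7482 − 150.50) · e^(−0.0408·8/12)
= -0.7518 × 0.973167 = -0.73

-¥0.73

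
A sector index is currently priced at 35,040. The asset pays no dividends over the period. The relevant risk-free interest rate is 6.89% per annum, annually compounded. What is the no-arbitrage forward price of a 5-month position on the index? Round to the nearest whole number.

36,026

F = S · (1+r)^T
= 35040 × 1.028152
F = 36,026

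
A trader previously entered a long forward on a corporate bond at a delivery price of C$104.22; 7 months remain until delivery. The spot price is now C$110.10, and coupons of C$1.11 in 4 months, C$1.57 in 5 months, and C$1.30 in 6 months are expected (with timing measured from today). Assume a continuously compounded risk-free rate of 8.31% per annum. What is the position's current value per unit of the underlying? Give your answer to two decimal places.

C$6.97

PV(remaining coupons) I = 1.11·e^(−0.0831·4/12) + 1.57·e^(−0.0831·5/12) + 1.30·e^(−0.0831·6/12) = 3.8433
Current forward F = (S − I)·e^(rT) = (110.10 − 3.8433)·e^(0.0831·7/12) = 106.2567 × 1.049669 = 111.5344
Value (long) = (F − K)·e^(−rT) = (111.5344 − 104.22) × 0.952681 = 6.9683
Value = C$6.97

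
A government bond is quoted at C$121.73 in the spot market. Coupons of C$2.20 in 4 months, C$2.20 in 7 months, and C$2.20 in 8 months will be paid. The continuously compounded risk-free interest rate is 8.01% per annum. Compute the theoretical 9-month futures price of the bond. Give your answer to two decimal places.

C$122.55

PV(coupons) I = 2.20·e^(−0.0801·4/12) + 2.20·e^(−0.0801·7/12) + 2.20·e^(−0.0801·8/12)
I = 2.1420 + 2.0996 + 2.0856 = 6.3272
F = (S − I)·e^(rT) = (121.73 − 6.3272) · e^(0.0801·9/12)
= 115.4028 · e^0.060075 = 115.4028 × 1.061916 = C$122.55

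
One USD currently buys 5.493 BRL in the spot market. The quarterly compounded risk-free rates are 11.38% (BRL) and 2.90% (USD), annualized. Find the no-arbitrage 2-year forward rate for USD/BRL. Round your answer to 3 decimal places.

6.489

By covered interest parity, F = S · (1+r_BRL/4)^(4T) / (1+r_USD/4)^(4T)
= 5.493 × 1.251600 / 1.059493 = 5.493 × 1.181320
F = 6.489 BRL per USD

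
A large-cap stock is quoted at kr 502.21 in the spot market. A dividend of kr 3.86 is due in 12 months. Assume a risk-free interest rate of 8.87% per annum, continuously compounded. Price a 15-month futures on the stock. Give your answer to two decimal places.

kr 557.15

PV(dividends) I = 3.86·e^(−0.0887·12/12)
I = 3.5324
F = (S − I)·e^(rT) = (502.21 − 3.5324) · e^(0.0887·15/12)
= 498.6776 · e^0.110875 = 498.6776 × 1.117255 = kr 557.15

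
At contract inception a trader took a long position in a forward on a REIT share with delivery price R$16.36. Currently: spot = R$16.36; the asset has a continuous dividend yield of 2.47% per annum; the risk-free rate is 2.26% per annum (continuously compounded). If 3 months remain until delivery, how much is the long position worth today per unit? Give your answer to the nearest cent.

-R$0.01

Current fair forward for the remaining 3 months: F = S·e^((r − q)·T), (r − q) = 0.0226 − 0.0247 = -0.0021
F = 16.36 · e^(-0.0021 × 3/12) = 16.36 × 0.999475 = 16.3514
Value of long forward = (F − K)·e^(−rT) = (16.3514 − 16.36) · e^(−0.0226·3/12)
= -0.0086 × 0.994366 = -0.01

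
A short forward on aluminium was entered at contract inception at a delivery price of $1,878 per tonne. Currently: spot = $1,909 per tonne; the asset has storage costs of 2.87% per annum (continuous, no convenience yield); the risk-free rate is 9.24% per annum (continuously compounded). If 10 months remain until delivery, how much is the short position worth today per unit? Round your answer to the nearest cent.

Current fair forward for the remaining 10 months: F = S·e^((r + u)·T), (r + u) = 0.0924 + 0.0287 = 0.1211
F = 1909 · e^(0.1211 × 10/12) = 1909 × 1.10618446 = 2111.7061
Value of long forward = (F − K)·e^(−rT) = (2111.7061 − 1878) · e^(−0.0924·10/12)
= 233.7061 × 0.92588985 = 216.39
Short position value = −(long value) = -$216.39

-$216.39 per tonne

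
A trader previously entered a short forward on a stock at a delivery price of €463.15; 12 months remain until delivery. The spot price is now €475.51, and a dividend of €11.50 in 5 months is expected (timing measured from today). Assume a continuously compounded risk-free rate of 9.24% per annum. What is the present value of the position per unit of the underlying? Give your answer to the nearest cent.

PV(remaining dividends) I = 11.50·e^(−0.0924·5/12) = 11.0657
Current forward F = (S − I)·e^(rT) = (475.51 − 11.0657)·e^(0.0924·12/12) = 464.4443 × 1.096803 = 509.4039
Value (long) = (F − K)·e^(−rT) = (509.4039 − 463.15) × 0.911740 = 42.1715
Short position value = −(long value) = -€42.17

-€42.17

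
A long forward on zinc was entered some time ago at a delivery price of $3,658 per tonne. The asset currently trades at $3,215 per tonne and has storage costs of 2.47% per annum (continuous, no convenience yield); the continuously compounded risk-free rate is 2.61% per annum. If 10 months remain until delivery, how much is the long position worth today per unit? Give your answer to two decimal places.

Current fair forward for the remaining 10 months: F = S·e^((r + u)·T), (r + u) = 0.0261 + 0.0247 = 0.0508
F = 3215 · e^(0.0508 × 10/12) = 3215 × 1.04324217 = 3354.0236
Value of long forward = (F − K)·e^(−rT) = (3354.0236 − 3658) · e^(−0.0261·10/12)
= -303.9764 × 0.97848483 = -297.44

-$297.44 per tonne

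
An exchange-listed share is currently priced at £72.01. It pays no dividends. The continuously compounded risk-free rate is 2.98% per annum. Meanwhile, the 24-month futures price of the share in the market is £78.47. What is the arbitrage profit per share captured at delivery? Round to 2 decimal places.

£2.04 per share

Fair futures: F* = S·e^(carry·T), with carry = r = 0.0298
F* = 72.01 · e^(0.0298 × 24/12) = 72.01 · e^0.059600 = 72.01 × 1.061412 = £76.4323
Market £78.47 > fair £76.4323: forward overpriced → cash-and-carry (buy spot, short the forward).
At maturity, profit = |F_mkt − F*| = |78.47 − 76.4323| = £2.04 per share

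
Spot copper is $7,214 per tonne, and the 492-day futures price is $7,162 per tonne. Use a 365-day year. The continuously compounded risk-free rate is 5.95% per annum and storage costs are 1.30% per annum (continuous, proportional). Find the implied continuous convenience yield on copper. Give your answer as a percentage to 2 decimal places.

7.79%

F = S·e^((r+u−y)T) ⇒ (r+u−y) = ln(F/S)/T
ln(7162/7214) = -0.007234; /T ⇒ -0.005367
y = r + u − ln(F/S)/T = 0.0595 + 0.0130 + 0.005367 = 0.077867
y = 7.79%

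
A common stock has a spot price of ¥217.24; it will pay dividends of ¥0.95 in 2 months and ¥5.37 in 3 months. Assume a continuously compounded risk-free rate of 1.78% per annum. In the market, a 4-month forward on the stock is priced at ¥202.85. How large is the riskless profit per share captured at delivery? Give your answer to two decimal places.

¥9.35 per share

PV(dividends) I = 0.95·e^(−0.0178·2/12) + 5.37·e^(−0.0178·3/12) = 6.2933
Fair forward F* = (S − I)·e^(rT) = (217.24 − 6.2933)·e^0.005933 = 210.9467 × 1.005951 = 212.2020
Market ¥202.85 < fair 212.2020: forward underpriced → reverse cash-and-carry (short the stock, invest proceeds at r, pay the dividends, go long the forward).
Profit at T = |F_mkt − F*| = |202.85 − 212.2020| = ¥9.35 per share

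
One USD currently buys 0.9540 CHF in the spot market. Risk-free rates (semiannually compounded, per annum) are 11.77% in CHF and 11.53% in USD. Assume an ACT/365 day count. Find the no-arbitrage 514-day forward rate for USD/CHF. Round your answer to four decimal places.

By covered interest parity, F = S · (1+r_CHF/2)^(2T) / (1+r_USD/2)^(2T)
= 0.9540 × 1.174748 / 1.171002 = 0.9540 × 1.003199
F = 0.9571 CHF per USD

0.9571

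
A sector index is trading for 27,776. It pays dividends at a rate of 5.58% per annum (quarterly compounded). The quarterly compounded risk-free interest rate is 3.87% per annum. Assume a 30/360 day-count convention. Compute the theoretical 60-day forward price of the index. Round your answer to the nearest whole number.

27,698

F = S · (1+r/4)^(4T) / (1+q/4)^(4T)
= 27776 × 1.006440 / 1.009279 = 27776 × 0.997187
F = 27,698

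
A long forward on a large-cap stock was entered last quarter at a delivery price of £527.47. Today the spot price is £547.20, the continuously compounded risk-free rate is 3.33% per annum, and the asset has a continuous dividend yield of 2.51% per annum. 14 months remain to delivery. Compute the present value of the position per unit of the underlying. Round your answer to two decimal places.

£24.04

Current fair forward for the remaining 14 months: F = S·e^((r − q)·T), (r − q) = 0.0333 − 0.0251 = 0.0082
F = 547.20 · e^(0.0082 × 14/12) = 547.20 × 1.009613 = 552.4602
Value of long forward = (F − K)·e^(−rT) = (552.4602 − 527.47) · e^(−0.0333·14/12)
= 24.9902 × 0.961895 = 24.04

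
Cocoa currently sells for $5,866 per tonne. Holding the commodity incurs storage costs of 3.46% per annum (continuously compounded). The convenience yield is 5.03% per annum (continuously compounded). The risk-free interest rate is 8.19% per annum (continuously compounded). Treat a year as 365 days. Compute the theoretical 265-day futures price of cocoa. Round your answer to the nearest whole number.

$6,155 per tonne

Net carry = r + u − y = 0.0819 + 0.0346 − 0.0503 = 0.0662
F = S·e^((r+u−y)T) = 5866 · e^(0.0662 × 265/365) = 5866 · e^0.048063
= 5866 × 1.049237 = $6,155 per tonne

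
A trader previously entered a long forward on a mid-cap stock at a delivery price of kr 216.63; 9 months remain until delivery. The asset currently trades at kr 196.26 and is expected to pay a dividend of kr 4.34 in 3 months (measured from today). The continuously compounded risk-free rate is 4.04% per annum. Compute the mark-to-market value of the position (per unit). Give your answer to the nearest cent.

PV(remaining dividends) I = 4.34·e^(−0.0404·3/12) = 4.2964
Current forward F = (S − I)·e^(rT) = (196.26 − 4.2964)·e^(0.0404·9/12) = 191.9636 × 1.030764 = 197.8692
Value (long) = (F − K)·e^(−rT) = (197.8692 − 216.63) × 0.970154 = -18.2009
Value = -kr 18.20

-kr 18.20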